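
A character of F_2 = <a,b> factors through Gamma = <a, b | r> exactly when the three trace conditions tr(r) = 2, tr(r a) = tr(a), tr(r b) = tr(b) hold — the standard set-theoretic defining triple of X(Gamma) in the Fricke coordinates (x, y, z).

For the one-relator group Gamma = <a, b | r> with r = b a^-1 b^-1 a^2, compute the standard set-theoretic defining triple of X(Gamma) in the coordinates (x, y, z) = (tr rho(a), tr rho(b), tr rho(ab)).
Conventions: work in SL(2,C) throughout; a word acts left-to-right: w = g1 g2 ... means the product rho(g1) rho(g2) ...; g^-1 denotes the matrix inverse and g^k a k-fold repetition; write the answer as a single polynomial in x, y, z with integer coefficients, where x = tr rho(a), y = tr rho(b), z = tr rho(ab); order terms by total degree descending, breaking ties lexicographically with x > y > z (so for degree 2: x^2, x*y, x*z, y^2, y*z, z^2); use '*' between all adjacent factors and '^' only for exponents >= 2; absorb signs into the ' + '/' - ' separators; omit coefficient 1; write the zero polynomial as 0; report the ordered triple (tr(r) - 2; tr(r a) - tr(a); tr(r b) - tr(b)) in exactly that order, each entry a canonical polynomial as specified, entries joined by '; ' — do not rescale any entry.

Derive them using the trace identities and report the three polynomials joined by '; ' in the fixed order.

next, trace(a^2 b) = trace(a) * trace(b a) - trace(b) = x*z - y
trace(a^2) = trace(a) * trace(a) - trace(1) = x^2 - 2
trace(b a^2 b) = trace(b) * trace(a^2 b) - trace(a^2) = x*y*z - x^2 - y^2 + 2
trace(b a b a) = trace(a b) * trace(a b) - trace(1) = z^2 - 2
next, trace(b a b) = trace(b) * trace(a b) - trace(a) = y*z - x
and trace(b a^2 b a) = trace(a) * trace(b a b a) - trace(b a b) = x*z^2 - y*z - x
next, trace(a^2 b a^-1 b) = trace(b a^2 b) * trace(a) - trace(b a^2 b a) = x^2*y*z - x^3 - x*y^2 - x*z^2 + y*z + 3*x
and trace(b a^-1 b^-1 a^2) = trace(a^2 b a^-1) * trace(b) - trace(a^2 b a^-1 b) = -x^2*y*z + x^3 + x*y^2 + x*z^2 - 3*x
trace(b a^3 b) = trace(a) * trace(b^2 a^2) - trace(b^2 a) = x^2*y*z - x^3 - x*y^2 - y*z + 3*x
trace(b a^3 b a) = trace(a) * trace(b a b a^2) - trace(b a b a) = x^2*z^2 - x*y*z - x^2 - z^2 + 2
trace(a^3 b a^-1 b) = trace(b a^3 b) * trace(a) - trace(b a^3 b a) = x^3*y*z - x^4 - x^2*y^2 - x^2*z^2 + 4*x^2 + z^2 - 2
trace(b a^-1 b^-1 a^3) = trace(a^3 b a^-1) * trace(b) - trace(a^3 b a^-1 b) = -x^3*y*z + x^4 + x^2*y^2 + x^2*z^2 + x*y*z - 4*x^2 - y^2 - z^2 + 2
next, trace(b^2 a b a) = trace(b) * trace(a b a b) - trace(a b a)  (reduce the b square) = y*z^2 - x*z - y
trace(b^2 a b) = trace(b) * trace(b a b) - trace(b a)  (reduce the b square) = y^2*z - x*y - z
and trace(a^2 b^2 a b) = trace(a) * trace(b^2 a b a) - trace(b^2 a b)  (reduce the a square) = x*y*z^2 - x^2*z - y^2*z + z
and trace(b^-1 a^2 b^2 a) = trace(a^2 b^2 a) * trace(b) - trace(a^2 b^2 a b)  (eliminate b^-1) = x^2*y^2*z - x^3*y - x*y^3 - x*y*z^2 + x^2*z + 3*x*y - z
next, trace(b a^-1 b^-1 a^2 b) = trace(b^-1 a^2 b^2) * trace(a) - trace(b^-1 a^2 b^2 a)  (eliminate a^-1) = -x^2*y^2*z + x^3*y + x*y^3 + x*y*z^2 - 4*x*y + z
assemble the triple (trace(r) - 2; trace(r a) - x; trace(r b) - y)

-x^2*y*z + x^3 + x*y^2 + x*z^2 - 3*x - 2; -x^3*y*z + x^4 + x^2*y^2 + x^2*z^2 + x*y*z - 4*x^2 - y^2 - z^2 - x + 2; -x^2*y^2*z + x^3*y + x*y^3 + x*y*z^2 - 4*x*y - y + z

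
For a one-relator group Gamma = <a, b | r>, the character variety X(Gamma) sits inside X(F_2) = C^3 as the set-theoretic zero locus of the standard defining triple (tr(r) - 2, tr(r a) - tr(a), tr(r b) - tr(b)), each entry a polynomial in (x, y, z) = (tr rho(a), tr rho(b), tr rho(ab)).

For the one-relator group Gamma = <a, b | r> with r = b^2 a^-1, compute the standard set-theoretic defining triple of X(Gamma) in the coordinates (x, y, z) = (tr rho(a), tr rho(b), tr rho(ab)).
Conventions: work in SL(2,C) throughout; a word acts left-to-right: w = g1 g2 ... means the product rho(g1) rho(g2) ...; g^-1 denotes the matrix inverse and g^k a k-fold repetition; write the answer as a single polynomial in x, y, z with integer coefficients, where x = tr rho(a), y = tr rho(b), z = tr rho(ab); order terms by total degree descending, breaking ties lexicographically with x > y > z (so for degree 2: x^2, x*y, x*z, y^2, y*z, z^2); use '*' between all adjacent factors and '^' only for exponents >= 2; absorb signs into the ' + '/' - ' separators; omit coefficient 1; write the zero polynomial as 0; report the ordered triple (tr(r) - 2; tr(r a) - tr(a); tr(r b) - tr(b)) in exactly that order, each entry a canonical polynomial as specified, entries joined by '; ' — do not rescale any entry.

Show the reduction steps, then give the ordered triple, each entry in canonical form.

tr(b^2) = tr(b) * tr(b) - tr(1)   [square of b] = y^2 - 2
tr(b^2 a) = tr(b) * tr(a b) - tr(a)   [square of b] = y*z - x
tr(b^2 a^-1) = tr(b^2) * tr(a) - tr(b^2 a)   [inverse elimination on a] = x*y^2 - y*z - x
use: tr(b^3) = tr(b) * tr(b^2) - tr(b)  (reduce the b square) = y^3 - 3*y
apply: tr(b^3 a) = tr(b) * tr(b a b) - tr(b a)  (reduce the b square) = y^2*z - x*y - z
tr(b^2 a^-1 b) = tr(b^3) * tr(a) - tr(b^3 a)  (eliminate a^-1) = x*y^3 - y^2*z - 2*x*y + z
assemble the triple (tr(r) - 2; tr(r a) - x; tr(r b) - y)

x*y^2 - y*z - x - 2; y^2 - x - 2; x*y^3 - y^2*z - 2*x*y - y + z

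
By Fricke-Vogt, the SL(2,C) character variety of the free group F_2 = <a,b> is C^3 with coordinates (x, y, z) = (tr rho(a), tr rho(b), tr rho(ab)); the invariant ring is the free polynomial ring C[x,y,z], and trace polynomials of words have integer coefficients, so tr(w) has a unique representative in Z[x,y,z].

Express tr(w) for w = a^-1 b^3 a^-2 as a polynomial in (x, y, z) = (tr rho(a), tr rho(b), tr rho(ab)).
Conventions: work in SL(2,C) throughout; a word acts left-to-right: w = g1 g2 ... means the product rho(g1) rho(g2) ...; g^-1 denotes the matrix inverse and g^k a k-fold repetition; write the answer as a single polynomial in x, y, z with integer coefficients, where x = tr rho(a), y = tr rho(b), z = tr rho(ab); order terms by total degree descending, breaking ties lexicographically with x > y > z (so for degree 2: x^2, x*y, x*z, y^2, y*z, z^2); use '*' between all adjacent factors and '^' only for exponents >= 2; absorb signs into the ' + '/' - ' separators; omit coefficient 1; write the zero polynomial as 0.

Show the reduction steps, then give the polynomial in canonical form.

x^3*y^3 - x^2*y^2*z - 2*x^3*y - 2*x*y^3 + x^2*z + y^2*z + 5*x*y - z

tr(b^2) = tr(b)*tr(b) - tr(1) = y^2 - 2
tr(b^3) = tr(b)*tr(b^2) - tr(b) = y^3 - 3*y
tr(a b^2) = tr(b)*tr(a b) - tr(a) = y*z - x
tr(b^3 a) = tr(b)*tr(a b^2) - tr(a b) = y^2*z - x*y - z
tr(a^-1 b^3) = tr(b^3)*tr(a) - tr(b^3 a) = x*y^3 - y^2*z - 2*x*y + z
tr(b^3 a^-2) = tr(a^-1 b^3)*tr(a) - tr(a^-1 b^3 a) = x^2*y^3 - x*y^2*z - 2*x^2*y - y^3 + x*z + 3*y
tr(a^-1 b^3 a^-2) = tr(b^3 a^-2)*tr(a) - tr(b^3 a^-1) = x^3*y^3 - x^2*y^2*z - 2*x^3*y - 2*x*y^3 + x^2*z + y^2*z + 5*x*y - z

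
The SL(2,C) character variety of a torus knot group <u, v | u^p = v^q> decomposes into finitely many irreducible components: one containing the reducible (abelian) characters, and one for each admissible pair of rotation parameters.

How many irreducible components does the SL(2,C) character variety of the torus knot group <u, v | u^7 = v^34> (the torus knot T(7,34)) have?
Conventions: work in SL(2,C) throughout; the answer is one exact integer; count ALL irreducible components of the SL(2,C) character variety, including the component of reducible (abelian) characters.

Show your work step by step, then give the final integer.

100

In the torus knot group T(7,34), u^7 = v^34 is central, so an irreducible representation sends it to +I or -I (Schur).
So on each irreducible component the traces are pinned: tr(u) = 2*cos(pi*alpha/7) with 1 <= alpha <= 6, tr(v) = 2*cos(pi*beta/34) with 1 <= beta <= 33.
Consistency of u^7 = (-1)^alpha I with v^34 = (-1)^beta I forces alpha = beta (mod 2).
Enumerate parity-matched pairs: 3*17 odd-odd plus 3*16 even-even gives 99.
That is 99 components of irreducible characters, and with the reducible (abelian) component the total is 100.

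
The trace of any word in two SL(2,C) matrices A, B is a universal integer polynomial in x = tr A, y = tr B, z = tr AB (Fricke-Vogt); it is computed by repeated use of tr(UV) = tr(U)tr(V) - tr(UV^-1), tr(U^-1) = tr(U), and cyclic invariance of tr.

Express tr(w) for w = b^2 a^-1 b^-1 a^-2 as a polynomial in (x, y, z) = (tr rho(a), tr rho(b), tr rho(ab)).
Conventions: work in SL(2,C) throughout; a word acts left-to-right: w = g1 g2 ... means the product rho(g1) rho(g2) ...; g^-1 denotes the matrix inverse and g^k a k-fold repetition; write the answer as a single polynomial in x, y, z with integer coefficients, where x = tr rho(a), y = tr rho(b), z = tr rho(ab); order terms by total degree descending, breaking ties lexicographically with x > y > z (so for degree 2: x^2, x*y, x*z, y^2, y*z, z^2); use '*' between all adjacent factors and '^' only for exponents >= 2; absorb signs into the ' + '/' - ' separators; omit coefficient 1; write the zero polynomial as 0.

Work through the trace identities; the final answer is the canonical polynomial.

trace(a^-1 b) = trace(b)*trace(a) - trace(b a) = x*y - z
trace(b^2) = trace(b)*trace(b) - trace(1) = y^2 - 2
trace(a b^2) = trace(b)*trace(a b) - trace(a) = y*z - x
trace(b^2 a b) = trace(b)*trace(a b^2) - trace(a b) = y^2*z - x*y - z
trace(a b a b) = trace(b a)*trace(b a) - trace(1) = z^2 - 2
trace(a b a) = trace(a)*trace(b a) - trace(b) = x*z - y
trace(b^2 a b a) = trace(b)*trace(a b a b) - trace(a b a) = y*z^2 - x*z - y
trace(a^-1 b^2 a b) = trace(b^2 a b)*trace(a) - trace(b^2 a b a) = x*y^2*z - x^2*y - y*z^2 + y
trace(b^-1 a^-1 b^2 a) = trace(a^-1 b^2 a)*trace(b) - trace(a^-1 b^2 a b) = -x*y^2*z + x^2*y + y^3 + y*z^2 - 3*y
trace(b^2 a^-1 b^-1 a^-1) = trace(b^-1 a^-1 b^2)*trace(a) - trace(b^-1 a^-1 b^2 a) = x*y^2*z - y^3 - y*z^2 - x*z + 3*y
trace(b^2 a^-1 b^-1 a^-2) = trace(b^2 a^-1 b^-1 a^-1)*trace(a) - trace(b^2 a^-1 b^-1) = x^2*y^2*z - x*y^3 - x*y*z^2 - x^2*z + 2*x*y + z

x^2*y^2*z - x*y^3 - x*y*z^2 - x^2*z + 2*x*y + z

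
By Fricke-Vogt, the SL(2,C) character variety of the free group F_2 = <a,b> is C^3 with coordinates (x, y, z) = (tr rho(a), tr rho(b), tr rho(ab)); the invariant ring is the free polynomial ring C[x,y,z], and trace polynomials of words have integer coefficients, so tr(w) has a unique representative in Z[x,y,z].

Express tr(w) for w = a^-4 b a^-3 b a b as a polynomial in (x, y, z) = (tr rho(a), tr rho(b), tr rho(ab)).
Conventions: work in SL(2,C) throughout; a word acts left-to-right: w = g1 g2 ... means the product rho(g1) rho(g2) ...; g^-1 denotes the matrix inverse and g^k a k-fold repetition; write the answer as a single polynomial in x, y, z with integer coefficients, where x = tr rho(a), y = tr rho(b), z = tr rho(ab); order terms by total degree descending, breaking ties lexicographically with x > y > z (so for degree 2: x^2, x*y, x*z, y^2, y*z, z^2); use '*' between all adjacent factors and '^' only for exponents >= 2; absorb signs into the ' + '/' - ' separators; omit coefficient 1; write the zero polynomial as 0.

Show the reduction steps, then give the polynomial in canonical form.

x^7*y^2*z - x^8*y - 2*x^6*y*z^2 + x^7*z - 5*x^5*y^2*z + x^5*z^3 + 7*x^6*y + 8*x^4*y*z^2 - 6*x^5*z + 7*x^3*y^2*z - 3*x^3*z^3 - 15*x^4*y - 8*x^2*y*z^2 + 10*x^3*z - 2*x*y^2*z + 2*x*z^3 + 10*x^2*y + y*z^2 - 5*x*z - y

trace(b a b) = trace(b) trace(a b) - trace(a) = y*z - x
trace(b^2 a b) = trace(b) trace(b a b) - trace(b a) = y^2*z - x*y - z
trace(a b a b) = trace(b a) trace(b a) - trace(1) = z^2 - 2
reduce: trace(a b a) = trace(a) trace(b a) - trace(b) = x*z - y
reduce: trace(b^2 a b a) = trace(b) trace(a b a b) - trace(a b a) = y*z^2 - x*z - y
so trace(b a b a^-1 b) = trace(b^2 a b) trace(a) - trace(b^2 a b a) = x*y^2*z - x^2*y - y*z^2 + y
so trace(b a b a b a) = trace(b a b a) trace(b a) - trace(a b) = z^3 - 3*z
trace(b a b a^-1 b a) = trace(b a b a b) trace(a) - trace(b a b a b a) = x*y*z^2 - x^2*z - z^3 - x*y + 3*z
so trace(a^-1 b a^-1 b a b) = trace(b a b a^-1 b) trace(a) - trace(b a b a^-1 b a) = x^2*y^2*z - x^3*y - 2*x*y*z^2 + x^2*z + z^3 + 2*x*y - 3*z
trace(b a^-1 b a b) = trace(b a b^2) trace(a) - trace(b a b^2 a) = x*y^2*z - x^2*y - y*z^2 + y
reduce: trace(a^-1 b a^-1 b a b a^-1) = trace(a^-1 b a^-1 b a b) trace(a) - trace(a^-1 b a^-1 b a b a) = x^3*y^2*z - x^4*y - 2*x^2*y*z^2 + x^3*z - x*y^2*z + x*z^3 + 3*x^2*y + y*z^2 - 3*x*z - y
trace(a^-2 b a^-1 b a b a^-1) = trace(a^-1 b a^-1 b a b a^-1) trace(a) - trace(a^-1 b a^-1 b a b) = x^4*y^2*z - x^5*y - 2*x^3*y*z^2 + x^4*z - 2*x^2*y^2*z + x^2*z^3 + 4*x^3*y + 3*x*y*z^2 - 4*x^2*z - z^3 - 3*x*y + 3*z
so trace(a^-1 b a b a^-4 b) = trace(a^-2 b a^-1 b a b a^-1) trace(a) - trace(a^-2 b a^-1 b a b) = x^5*y^2*z - x^6*y - 2*x^4*y*z^2 + x^5*z - 3*x^3*y^2*z + x^3*z^3 + 5*x^4*y + 5*x^2*y*z^2 - 5*x^3*z + x*y^2*z - 2*x*z^3 - 6*x^2*y - y*z^2 + 6*x*z + y
so trace(b^2 a b a^-2) = trace(a^-1 b^2 a b) trace(a) - trace(a^-1 b^2 a b a) = x^2*y^2*z - x^3*y - x*y*z^2 - y^2*z + 2*x*y + z
trace(a^-1 b^2 a b a^-2) = trace(b^2 a b a^-2) trace(a) - trace(b^2 a b a^-1) = x^3*y^2*z - x^4*y - x^2*y*z^2 - 2*x*y^2*z + 3*x^2*y + y*z^2 + x*z - y
trace(b a b a^-4 b) = trace(a^-1 b^2 a b a^-2) trace(a) - trace(a^-1 b^2 a b a^-1) = x^4*y^2*z - x^5*y - x^3*y*z^2 - 3*x^2*y^2*z + 4*x^3*y + 2*x*y*z^2 + x^2*z + y^2*z - 3*x*y - z
trace(a^-2 b a b a^-4 b) = trace(a^-1 b a b a^-4 b) trace(a) - trace(a^-1 b a b a^-4 b a) = x^6*y^2*z - x^7*y - 2*x^5*y*z^2 + x^6*z - 4*x^4*y^2*z + x^4*z^3 + 6*x^5*y + 6*x^3*y*z^2 - 5*x^4*z + 4*x^2*y^2*z - 2*x^2*z^3 - 10*x^3*y - 3*x*y*z^2 + 5*x^2*z - y^2*z + 4*x*y + z
so trace(a^-4 b a^-3 b a b) = trace(a^-2 b a b a^-4 b) trace(a) - trace(a^-2 b a b a^-4 b a) = x^7*y^2*z - x^8*y - 2*x^6*y*z^2 + x^7*z - 5*x^5*y^2*z + x^5*z^3 + 7*x^6*y + 8*x^4*y*z^2 - 6*x^5*z + 7*x^3*y^2*z - 3*x^3*z^3 - 15*x^4*y - 8*x^2*y*z^2 + 10*x^3*z - 2*x*y^2*z + 2*x*z^3 + 10*x^2*y + y*z^2 - 5*x*z - y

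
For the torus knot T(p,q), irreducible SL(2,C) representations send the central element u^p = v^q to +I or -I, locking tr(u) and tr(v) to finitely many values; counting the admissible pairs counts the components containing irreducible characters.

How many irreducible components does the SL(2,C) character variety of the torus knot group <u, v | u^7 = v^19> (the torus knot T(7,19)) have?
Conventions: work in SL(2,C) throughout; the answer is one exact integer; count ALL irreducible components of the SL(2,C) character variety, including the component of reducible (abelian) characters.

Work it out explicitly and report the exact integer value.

For T(7,19): irreducibility forces the central element u^7 = v^19 to one of +I, -I.
On an irreducible component, tr(u) is locked at 2*cos(pi*alpha/7) for some alpha in 1..6, and tr(v) at 2*cos(pi*beta/19) for some beta in 1..18.
The two central values (-1)^alpha I and (-1)^beta I must be the same matrix, so alpha and beta share a parity.
count pairs: odd alpha (3 choices) x odd beta (9), plus even alpha (3) x even beta (9): 3*9 + 3*9 = 54.
That is 54 components of irreducible characters, and with the reducible (abelian) component the total is 55.

55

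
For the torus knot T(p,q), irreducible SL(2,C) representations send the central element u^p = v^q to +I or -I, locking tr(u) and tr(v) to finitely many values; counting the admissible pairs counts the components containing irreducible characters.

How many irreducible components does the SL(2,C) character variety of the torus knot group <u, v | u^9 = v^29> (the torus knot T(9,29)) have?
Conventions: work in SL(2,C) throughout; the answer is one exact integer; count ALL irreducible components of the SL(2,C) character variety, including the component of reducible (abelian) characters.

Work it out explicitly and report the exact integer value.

113

In the torus knot group T(9,29), u^9 = v^29 is central, so an irreducible representation sends it to +I or -I (Schur).
On an irreducible component, tr(u) is locked at 2*cos(pi*alpha/9) for some alpha in 1..8, and tr(v) at 2*cos(pi*beta/29) for some beta in 1..28.
Consistency of u^9 = (-1)^alpha I with v^29 = (-1)^beta I forces alpha = beta (mod 2).
count pairs: odd alpha (4 choices) x odd beta (14), plus even alpha (4) x even beta (14): 4*14 + 4*14 = 112.
Total: 112 irreducible-character components + 1 reducible (abelian) component = 113.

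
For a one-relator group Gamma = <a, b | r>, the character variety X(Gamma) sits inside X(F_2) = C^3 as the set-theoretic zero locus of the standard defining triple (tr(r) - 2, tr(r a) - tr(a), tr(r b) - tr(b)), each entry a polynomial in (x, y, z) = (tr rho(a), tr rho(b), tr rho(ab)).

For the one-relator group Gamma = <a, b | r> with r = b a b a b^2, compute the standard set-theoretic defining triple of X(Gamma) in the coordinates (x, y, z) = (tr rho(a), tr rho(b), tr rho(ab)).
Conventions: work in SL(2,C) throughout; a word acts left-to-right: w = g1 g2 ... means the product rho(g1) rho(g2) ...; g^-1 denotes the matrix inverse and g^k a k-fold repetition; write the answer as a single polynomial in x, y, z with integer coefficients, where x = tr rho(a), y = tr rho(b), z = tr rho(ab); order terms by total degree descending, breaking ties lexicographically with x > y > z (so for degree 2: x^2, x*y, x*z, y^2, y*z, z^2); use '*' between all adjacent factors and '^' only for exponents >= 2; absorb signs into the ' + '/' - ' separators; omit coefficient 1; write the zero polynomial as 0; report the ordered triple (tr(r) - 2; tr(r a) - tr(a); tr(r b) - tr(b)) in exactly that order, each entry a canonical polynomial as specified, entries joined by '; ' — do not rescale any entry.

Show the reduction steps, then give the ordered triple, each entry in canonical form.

tr(a b a b) = tr(a b)*tr(a b) - tr(1)   [split at repeated a] = z^2 - 2
tr(a b a) = tr(a)*tr(b a) - tr(b) = x*z - y
tr(b a b a b) = tr(b)*tr(a b a b) - tr(a b a) = y*z^2 - x*z - y
tr(b a b a b^2) = tr(b)*tr(b a b a b) - tr(b a b a) = y^2*z^2 - x*y*z - y^2 - z^2 + 2
tr(a b a b a b) = tr(a b)*tr(a b a b) - tr(a^-1 b^-1)   [split at a repeated a] = z^3 - 3*z
tr(b a b) = tr(b)*tr(a b) - tr(a)   [square of b] = y*z - x
tr(a b a b a) = tr(a)*tr(b a b a) - tr(b a b)   [square of a] = x*z^2 - y*z - x
tr(b a b a b^2 a) = tr(b)*tr(a b a b a b) - tr(a b a b a)   [square of b] = y*z^3 - x*z^2 - 2*y*z + x
tr(b a b a b^3) = tr(b)*tr(b a b a b^2) - tr(b a b a b)   [square of b] = y^3*z^2 - x*y^2*z - y^3 - 2*y*z^2 + x*z + 3*y
assemble the triple (tr(r) - 2; tr(r a) - x; tr(r b) - y)

y^2*z^2 - x*y*z - y^2 - z^2; y*z^3 - x*z^2 - 2*y*z; y^3*z^2 - x*y^2*z - y^3 - 2*y*z^2 + x*z + 2*y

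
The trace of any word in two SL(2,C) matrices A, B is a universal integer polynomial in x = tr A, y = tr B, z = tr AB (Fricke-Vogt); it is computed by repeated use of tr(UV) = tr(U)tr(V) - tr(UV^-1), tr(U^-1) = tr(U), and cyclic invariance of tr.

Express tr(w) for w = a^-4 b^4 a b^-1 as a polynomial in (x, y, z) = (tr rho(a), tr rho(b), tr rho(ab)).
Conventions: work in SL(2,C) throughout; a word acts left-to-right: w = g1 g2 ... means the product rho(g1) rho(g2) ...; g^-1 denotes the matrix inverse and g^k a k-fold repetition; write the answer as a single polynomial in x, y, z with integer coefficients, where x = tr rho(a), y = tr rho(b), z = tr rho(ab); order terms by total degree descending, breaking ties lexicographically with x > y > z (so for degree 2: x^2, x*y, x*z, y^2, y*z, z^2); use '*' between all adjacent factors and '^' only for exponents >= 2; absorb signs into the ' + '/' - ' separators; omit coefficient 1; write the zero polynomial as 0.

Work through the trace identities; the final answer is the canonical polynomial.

trace(b^2) = trace(b) trace(b) - trace(1) = y^2 - 2
and trace(b^3) = trace(b) trace(b^2) - trace(b) = y^3 - 3*y
next, trace(b^4) = trace(b) trace(b^3) - trace(b^2) = y^4 - 4*y^2 + 2
and trace(b a b) = trace(b) trace(a b) - trace(a) = y*z - x
next, trace(a b^3) = trace(b) trace(b a b) - trace(b a) = y^2*z - x*y - z
trace(b^4 a) = trace(b) trace(a b^3) - trace(a b^2) = y^3*z - x*y^2 - 2*y*z + x
and trace(a^-1 b^4) = trace(b^4) trace(a) - trace(b^4 a) = x*y^4 - y^3*z - 3*x*y^2 + 2*y*z + x
and trace(b^4 a b) = trace(b) trace(b a b^3) - trace(b a b^2) = y^4*z - x*y^3 - 3*y^2*z + 2*x*y + z
trace(a b a b) = trace(b a) trace(b a) - trace(1) = z^2 - 2
next, trace(a b a) = trace(a) trace(b a) - trace(b) = x*z - y
trace(a b a b^2) = trace(b) trace(a b a b) - trace(a b a) = y*z^2 - x*z - y
trace(b a b a b^2) = trace(b) trace(a b a b^2) - trace(a b a b) = y^2*z^2 - x*y*z - y^2 - z^2 + 2
and trace(b^4 a b a) = trace(b) trace(b a b a b^2) - trace(b a b a b) = y^3*z^2 - x*y^2*z - y^3 - 2*y*z^2 + x*z + 3*y
next, trace(b^4 a b a^-1) = trace(b^4 a b) trace(a) - trace(b^4 a b a) = x*y^4*z - x^2*y^3 - y^3*z^2 - 2*x*y^2*z + 2*x^2*y + y^3 + 2*y*z^2 - 3*y
trace(a^-2 b^4 a b) = trace(b^4 a b a^-1) trace(a) - trace(b^4 a b) = x^2*y^4*z - x^3*y^3 - x*y^3*z^2 - 2*x^2*y^2*z - y^4*z + 2*x^3*y + 2*x*y^3 + 2*x*y*z^2 + 3*y^2*z - 5*x*y - z
next, trace(b^4 a b^-1 a^-2) = trace(a^-2 b^4 a) trace(b) - trace(a^-2 b^4 a b) = -x^2*y^4*z + x^3*y^3 + x*y^5 + x*y^3*z^2 + 2*x^2*y^2*z - 2*x^3*y - 5*x*y^3 - 2*x*y*z^2 - y^2*z + 6*x*y + z
trace(a^2) = trace(a) trace(a) - trace(1) = x^2 - 2
and trace(b a^2 b) = trace(b) trace(a^2 b) - trace(a^2) = x*y*z - x^2 - y^2 + 2
and trace(b^2 a^2 b) = trace(b) trace(b a^2 b) - trace(b a^2) = x*y^2*z - x^2*y - y^3 - x*z + 3*y
and trace(a b^4 a) = trace(b) trace(b^2 a^2 b) - trace(b^2 a^2) = x*y^3*z - x^2*y^2 - y^4 - 2*x*y*z + x^2 + 4*y^2 - 2
and trace(b^4 a b^-1 a) = trace(a b^4 a) trace(b) - trace(a b^4 a b) = x*y^4*z - x^2*y^3 - y^5 - y^3*z^2 - x*y^2*z + x^2*y + 5*y^3 + 2*y*z^2 - x*z - 5*y
trace(b^4 a b^-1 a^-1) = trace(b^4 a b^-1) trace(a) - trace(b^4 a b^-1 a) = -x*y^4*z + x^2*y^3 + y^5 + y^3*z^2 + 2*x*y^2*z - 2*x^2*y - 5*y^3 - 2*y*z^2 + 5*y
trace(a^-2 b^4 a b^-1 a^-1) = trace(b^4 a b^-1 a^-2) trace(a) - trace(b^4 a b^-1 a^-1) = -x^3*y^4*z + x^4*y^3 + x^2*y^5 + x^2*y^3*z^2 + 2*x^3*y^2*z + x*y^4*z - 2*x^4*y - 6*x^2*y^3 - 2*x^2*y*z^2 - y^5 - y^3*z^2 - 3*x*y^2*z + 8*x^2*y + 5*y^3 + 2*y*z^2 + x*z - 5*y
trace(a^-4 b^4 a b^-1) = trace(a^-2 b^4 a b^-1 a^-1) trace(a) - trace(a^-2 b^4 a b^-1) = -x^4*y^4*z + x^5*y^3 + x^3*y^5 + x^3*y^3*z^2 + 2*x^4*y^2*z + 2*x^2*y^4*z - 2*x^5*y - 7*x^3*y^3 - 2*x^3*y*z^2 - 2*x*y^5 - 2*x*y^3*z^2 - 5*x^2*y^2*z + 10*x^3*y + 10*x*y^3 + 4*x*y*z^2 + x^2*z + y^2*z - 11*x*y - z

-x^4*y^4*z + x^5*y^3 + x^3*y^5 + x^3*y^3*z^2 + 2*x^4*y^2*z + 2*x^2*y^4*z - 2*x^5*y - 7*x^3*y^3 - 2*x^3*y*z^2 - 2*x*y^5 - 2*x*y^3*z^2 - 5*x^2*y^2*z + 10*x^3*y + 10*x*y^3 + 4*x*y*z^2 + x^2*z + y^2*z - 11*x*y - z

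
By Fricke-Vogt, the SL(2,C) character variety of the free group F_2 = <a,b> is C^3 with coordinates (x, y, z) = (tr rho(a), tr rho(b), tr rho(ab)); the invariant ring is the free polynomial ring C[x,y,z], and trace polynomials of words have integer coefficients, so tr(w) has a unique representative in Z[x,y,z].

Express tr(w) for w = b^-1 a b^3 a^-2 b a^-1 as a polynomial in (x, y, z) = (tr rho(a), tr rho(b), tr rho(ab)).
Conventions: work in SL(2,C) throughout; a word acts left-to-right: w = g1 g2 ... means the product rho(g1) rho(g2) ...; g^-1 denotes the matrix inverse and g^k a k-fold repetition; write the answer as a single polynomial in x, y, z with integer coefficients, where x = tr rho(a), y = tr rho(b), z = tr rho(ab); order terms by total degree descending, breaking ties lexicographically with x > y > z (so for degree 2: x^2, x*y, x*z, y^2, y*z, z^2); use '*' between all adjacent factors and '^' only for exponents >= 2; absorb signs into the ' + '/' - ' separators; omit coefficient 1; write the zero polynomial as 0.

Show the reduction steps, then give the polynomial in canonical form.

-x^3*y^4*z + x^4*y^3 + x^2*y^5 + 2*x^2*y^3*z^2 - x*y^2*z^3 - x^4*y - 5*x^2*y^3 - 2*x^2*y*z^2 - y^5 - y^3*z^2 + x^3*z + 2*x*y^2*z + x*z^3 + 4*x^2*y + 5*y^3 + 2*y*z^2 - 3*x*z - 5*y

use: tr(b^2) = tr(b) * tr(b) - tr(1)   [square of b] = y^2 - 2
use: tr(b^3) = tr(b) * tr(b^2) - tr(b)   [square of b] = y^3 - 3*y
tr(b^4) = tr(b) * tr(b^3) - tr(b^2)   [square of b] = y^4 - 4*y^2 + 2
use: tr(a b^2) = tr(b) * tr(a b) - tr(a)   [square of b] = y*z - x
apply: tr(b a b^2) = tr(b) * tr(a b^2) - tr(a b)   [square of b] = y^2*z - x*y - z
use: tr(b a b^3) = tr(b) * tr(b a b^2) - tr(b a b)   [square of b] = y^3*z - x*y^2 - 2*y*z + x
use: tr(b a b^4) = tr(b) * tr(b a b^3) - tr(b a b^2)   [square of b] = y^4*z - x*y^3 - 3*y^2*z + 2*x*y + z
apply: tr(a b a b) = tr(a b) * tr(a b) - tr(1)   [split at a repeated a] = z^2 - 2
tr(a b a) = tr(a) * tr(b a) - tr(b)   [square of a] = x*z - y
tr(a b a b^2) = tr(b) * tr(a b a b) - tr(a b a)   [square of b] = y*z^2 - x*z - y
tr(a b a b^3) = tr(b) * tr(a b a b^2) - tr(a b a b)   [square of b] = y^2*z^2 - x*y*z - y^2 - z^2 + 2
use: tr(b a b^4 a) = tr(b) * tr(a b a b^3) - tr(a b a b^2)   [square of b] = y^3*z^2 - x*y^2*z - y^3 - 2*y*z^2 + x*z + 3*y
apply: tr(a b^4 a^-1 b) = tr(b a b^4) * tr(a) - tr(b a b^4 a)   [inverse elimination on a] = x*y^4*z - x^2*y^3 - y^3*z^2 - 2*x*y^2*z + 2*x^2*y + y^3 + 2*y*z^2 - 3*y
tr(b a^-1 b^-1 a b^3) = tr(a b^4 a^-1) * tr(b) - tr(a b^4 a^-1 b)   [inverse elimination on b] = -x*y^4*z + x^2*y^3 + y^5 + y^3*z^2 + 2*x*y^2*z - 2*x^2*y - 5*y^3 - 2*y*z^2 + 5*y
apply: tr(b a^2 b) = tr(a) * tr(b^2 a) - tr(b^2)   [square of a] = x*y*z - x^2 - y^2 + 2
use: tr(a b^3 a) = tr(b) * tr(b a^2 b) - tr(b a^2)   [square of b] = x*y^2*z - x^2*y - y^3 - x*z + 3*y
use: tr(a b a^2 b) = tr(a) * tr(b a b a) - tr(b a b)   [square of a] = x*z^2 - y*z - x
tr(a b a^2) = tr(a) * tr(b a^2) - tr(b a)   [square of a] = x^2*z - x*y - z
tr(a b a^2 b^2) = tr(b) * tr(a b a^2 b) - tr(a b a^2)   [square of b] = x*y*z^2 - x^2*z - y^2*z + z
use: tr(a b^3 a b a) = tr(b) * tr(a b a^2 b^2) - tr(a b a^2 b)   [square of b] = x*y^2*z^2 - x^2*y*z - y^3*z - x*z^2 + 2*y*z + x
tr(a b a b a b) = tr(b a b a) * tr(b a) - tr(a b)   [split at a repeated b] = z^3 - 3*z
apply: tr(b a b a b a b) = tr(b) * tr(a b a b a b) - tr(a b a b a)   [square of b] = y*z^3 - x*z^2 - 2*y*z + x
apply: tr(a b^3 a b a b) = tr(b) * tr(b a b a b a b) - tr(b a b a b a)   [square of b] = y^2*z^3 - x*y*z^2 - 2*y^2*z - z^3 + x*y + 3*z
apply: tr(b^-1 a b^3 a b a) = tr(a b^3 a b a) * tr(b) - tr(a b^3 a b a b)   [inverse elimination on b] = x*y^3*z^2 - x^2*y^2*z - y^4*z - y^2*z^3 + 4*y^2*z + z^3 - 3*z
apply: tr(b a^-1 b^-1 a b^3 a) = tr(b^-1 a b^3 a b) * tr(a) - tr(b^-1 a b^3 a b a)   [inverse elimination on a] = -x*y^3*z^2 + 2*x^2*y^2*z + y^4*z + y^2*z^3 - x^3*y - x*y^3 - x^2*z - 4*y^2*z - z^3 + 3*x*y + 3*z
tr(b a^-1 b^-1 a b^3 a^-1) = tr(b a^-1 b^-1 a b^3) * tr(a) - tr(b a^-1 b^-1 a b^3 a)   [inverse elimination on a] = -x^2*y^4*z + x^3*y^3 + x*y^5 + 2*x*y^3*z^2 - y^4*z - y^2*z^3 - x^3*y - 4*x*y^3 - 2*x*y*z^2 + x^2*z + 4*y^2*z + z^3 + 2*x*y - 3*z
tr(b^-1 a b^3 a^-2 b a^-1) = tr(b a^-1 b^-1 a b^3 a^-1) * tr(a) - tr(b a^-1 b^-1 a b^3)   [inverse elimination on a] = -x^3*y^4*z + x^4*y^3 + x^2*y^5 + 2*x^2*y^3*z^2 - x*y^2*z^3 - x^4*y - 5*x^2*y^3 - 2*x^2*y*z^2 - y^5 - y^3*z^2 + x^3*z + 2*x*y^2*z + x*z^3 + 4*x^2*y + 5*y^3 + 2*y*z^2 - 3*x*z - 5*y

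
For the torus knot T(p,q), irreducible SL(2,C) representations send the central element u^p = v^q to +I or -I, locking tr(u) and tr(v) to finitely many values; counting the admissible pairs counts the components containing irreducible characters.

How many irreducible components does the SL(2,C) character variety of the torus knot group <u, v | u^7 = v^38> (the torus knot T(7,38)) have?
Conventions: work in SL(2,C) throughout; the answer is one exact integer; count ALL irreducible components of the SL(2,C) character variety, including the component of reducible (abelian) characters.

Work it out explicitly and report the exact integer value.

In the torus knot group T(7,38), u^7 = v^38 is central, so an irreducible representation sends it to +I or -I (Schur).
On an irreducible component, tr(u) is locked at 2*cos(pi*alpha/7) for some alpha in 1..6, and tr(v) at 2*cos(pi*beta/38) for some beta in 1..37.
Consistency of u^7 = (-1)^alpha I with v^38 = (-1)^beta I forces alpha = beta (mod 2).
count pairs: odd alpha (3 choices) x odd beta (19), plus even alpha (3) x even beta (18): 3*19 + 3*18 = 111.
That is 111 components of irreducible characters, and with the reducible (abelian) component the total is 112.

112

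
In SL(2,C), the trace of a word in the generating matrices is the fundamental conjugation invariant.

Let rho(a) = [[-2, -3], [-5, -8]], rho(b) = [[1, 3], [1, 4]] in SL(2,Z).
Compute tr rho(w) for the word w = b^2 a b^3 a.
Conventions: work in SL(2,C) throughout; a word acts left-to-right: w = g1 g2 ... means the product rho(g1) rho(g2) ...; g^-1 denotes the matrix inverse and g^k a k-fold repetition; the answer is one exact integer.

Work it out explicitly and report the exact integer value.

299495

rho(b) = [[1, 3], [1, 4]]
... * rho(b) = [[1, 3], [1, 4]]  ->  [[4, 15], [5, 19]]
... * rho(a) = [[-2, -3], [-5, -8]]  ->  [[-83, -132], [-105, -167]]
... * rho(b) = [[1, 3], [1, 4]]  ->  [[-215, -777], [-272, -983]]
... * rho(b) = [[1, 3], [1, 4]]  ->  [[-992, -3753], [-1255, -4748]]
... * rho(b) = [[1, 3], [1, 4]]  ->  [[-4745, -17988], [-6003, -22757]]
... * rho(a) = [[-2, -3], [-5, -8]]  ->  [[99430, 158139], [125791, 200065]]
tr = 99430 + 200065 = 299495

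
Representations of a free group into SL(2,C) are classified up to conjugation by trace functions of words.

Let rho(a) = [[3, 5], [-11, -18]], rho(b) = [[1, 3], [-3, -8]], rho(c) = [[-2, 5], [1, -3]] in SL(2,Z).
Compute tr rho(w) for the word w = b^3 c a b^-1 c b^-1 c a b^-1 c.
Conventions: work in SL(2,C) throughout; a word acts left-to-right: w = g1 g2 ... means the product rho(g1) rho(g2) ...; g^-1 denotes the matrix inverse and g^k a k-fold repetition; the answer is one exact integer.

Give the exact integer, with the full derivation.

rho(b) = [[1, 3], [-3, -8]]
... * rho(b) = [[1, 3], [-3, -8]]  ->  [[-8, -21], [21, 55]]
... * rho(b) = [[1, 3], [-3, -8]]  ->  [[55, 144], [-144, -377]]
... * rho(c) = [[-2, 5], [1, -3]]  ->  [[34, -157], [-89, 411]]
... * rho(a) = [[3, 5], [-11, -18]]  ->  [[1829, 2996], [-4788, -7843]]
... * rho(b^-1) = [[-8, -3], [3, 1]]  ->  [[-5644, -2491], [14775, 6521]]
... * rho(c) = [[-2, 5], [1, -3]]  ->  [[8797, -20747], [-23029, 54312]]
... * rho(b^-1) = [[-8, -3], [3, 1]]  ->  [[-132617, -47138], [347168, 123399]]
... * rho(c) = [[-2, 5], [1, -3]]  ->  [[218096, -521671], [-570937, 1365643]]
... * rho(a) = [[3, 5], [-11, -18]]  ->  [[6392669, 10480558], [-16734884, -27436259]]
... * rho(b^-1) = [[-8, -3], [3, 1]]  ->  [[-19699678, -8697449], [51570295, 22768393]]
... * rho(c) = [[-2, 5], [1, -3]]  ->  [[30701907, -72406043], [-80372197, 189546296]]
tr = 30701907 + 189546296 = 220248203

220248203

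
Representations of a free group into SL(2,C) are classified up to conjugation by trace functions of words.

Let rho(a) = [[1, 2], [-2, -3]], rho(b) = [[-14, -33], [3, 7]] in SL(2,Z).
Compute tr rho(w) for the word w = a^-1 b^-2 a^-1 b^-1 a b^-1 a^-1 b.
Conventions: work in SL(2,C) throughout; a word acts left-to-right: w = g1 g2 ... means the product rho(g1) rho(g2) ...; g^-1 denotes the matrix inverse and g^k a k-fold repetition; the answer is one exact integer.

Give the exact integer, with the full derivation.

rho(a^-1) = [[-3, -2], [2, 1]]
... * rho(b^-1) = [[7, 33], [-3, -14]]  ->  [[-15, -71], [11, 52]]
... * rho(b^-1) = [[7, 33], [-3, -14]]  ->  [[108, 499], [-79, -365]]
... * rho(a^-1) = [[-3, -2], [2, 1]]  ->  [[674, 283], [-493, -207]]
... * rho(b^-1) = [[7, 33], [-3, -14]]  ->  [[3869, 18280], [-2830, -13371]]
... * rho(a) = [[1, 2], [-2, -3]]  ->  [[-32691, -47102], [23912, 34453]]
... * rho(b^-1) = [[7, 33], [-3, -14]]  ->  [[-87531, -419375], [64025, 306754]]
... * rho(a^-1) = [[-3, -2], [2, 1]]  ->  [[-576157, -244313], [421433, 178704]]
... * rho(b) = [[-14, -33], [3, 7]]  ->  [[7333259, 17302990], [-5363950, -12656361]]
tr = 7333259 + -12656361 = -5323102

-5323102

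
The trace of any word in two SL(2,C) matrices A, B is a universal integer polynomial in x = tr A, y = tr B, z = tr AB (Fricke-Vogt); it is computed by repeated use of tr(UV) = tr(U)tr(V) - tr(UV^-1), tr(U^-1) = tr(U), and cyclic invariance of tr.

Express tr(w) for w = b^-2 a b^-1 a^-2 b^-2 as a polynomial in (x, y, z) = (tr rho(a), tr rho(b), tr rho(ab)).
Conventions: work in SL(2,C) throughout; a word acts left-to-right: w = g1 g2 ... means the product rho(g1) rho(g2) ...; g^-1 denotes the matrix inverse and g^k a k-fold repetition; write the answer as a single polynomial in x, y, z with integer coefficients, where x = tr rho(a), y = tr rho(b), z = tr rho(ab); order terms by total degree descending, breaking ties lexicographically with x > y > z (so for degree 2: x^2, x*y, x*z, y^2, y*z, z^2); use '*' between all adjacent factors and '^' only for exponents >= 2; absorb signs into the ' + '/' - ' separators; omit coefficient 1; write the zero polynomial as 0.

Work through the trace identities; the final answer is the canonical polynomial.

x^2*y^4*z - x^3*y^3 - x*y^5 - x*y^3*z^2 - 2*x^2*y^2*z + y^4*z + 2*x^3*y + 5*x*y^3 + 2*x*y*z^2 - 3*y^2*z - 6*x*y + z

trace(a^-1) = trace(a) = x
and trace(a^-1 b) = trace(b) trace(a) - trace(b a) = x*y - z
next, trace(b^-1 a^-1) = trace(a^-1) trace(b) - trace(a^-1 b) = z
trace(b^-1 a^-1 b^-1) = trace(b^-1 a^-1) trace(b) - trace(b^-1 a^-1 b) = y*z - x
and trace(b^-1 a^-1 b^-2) = trace(b^-1 a^-1 b^-1) trace(b) - trace(b^-1 a^-1) = y^2*z - x*y - z
next, trace(a^-1 b^-4) = trace(b^-1 a^-1 b^-2) trace(b) - trace(b^-1 a^-1 b^-1) = y^3*z - x*y^2 - 2*y*z + x
and trace(a b a) = trace(a) trace(b a) - trace(b) = x*z - y
and trace(a b a b) = trace(b a) trace(b a) - trace(1) = z^2 - 2
trace(b^-1 a b a) = trace(a b a) trace(b) - trace(a b a b) = x*y*z - y^2 - z^2 + 2
trace(b^-1 a b a^-1) = trace(b^-1 a b) trace(a) - trace(b^-1 a b a) = -x*y*z + x^2 + y^2 + z^2 - 2
next, trace(a b a^-2 b^-1) = trace(b^-1 a b a^-1) trace(a) - trace(b^-1 a b) = -x^2*y*z + x^3 + x*y^2 + x*z^2 - 3*x
next, trace(a b a^-2 b^-2) = trace(a b a^-2 b^-1) trace(b) - trace(a b a^-2) = -x^2*y^2*z + x^3*y + x*y^3 + x*y*z^2 - 4*x*y + z
trace(b^-1 a b a^-2 b^-2) = trace(a b a^-2 b^-2) trace(b) - trace(a b a^-2 b^-1) = -x^2*y^3*z + x^3*y^2 + x*y^4 + x*y^2*z^2 + x^2*y*z - x^3 - 5*x*y^2 - x*z^2 + y*z + 3*x
and trace(a^-2 b^-4 a b) = trace(b^-1 a b a^-2 b^-2) trace(b) - trace(b^-1 a b a^-2 b^-1) = -x^2*y^4*z + x^3*y^3 + x*y^5 + x*y^3*z^2 + 2*x^2*y^2*z - 2*x^3*y - 6*x*y^3 - 2*x*y*z^2 + y^2*z + 7*x*y - z
trace(b^-2 a b^-1 a^-2 b^-2) = trace(a^-2 b^-4 a) trace(b) - trace(a^-2 b^-4 a b) = x^2*y^4*z - x^3*y^3 - x*y^5 - x*y^3*z^2 - 2*x^2*y^2*z + y^4*z + 2*x^3*y + 5*x*y^3 + 2*x*y*z^2 - 3*y^2*z - 6*x*y + z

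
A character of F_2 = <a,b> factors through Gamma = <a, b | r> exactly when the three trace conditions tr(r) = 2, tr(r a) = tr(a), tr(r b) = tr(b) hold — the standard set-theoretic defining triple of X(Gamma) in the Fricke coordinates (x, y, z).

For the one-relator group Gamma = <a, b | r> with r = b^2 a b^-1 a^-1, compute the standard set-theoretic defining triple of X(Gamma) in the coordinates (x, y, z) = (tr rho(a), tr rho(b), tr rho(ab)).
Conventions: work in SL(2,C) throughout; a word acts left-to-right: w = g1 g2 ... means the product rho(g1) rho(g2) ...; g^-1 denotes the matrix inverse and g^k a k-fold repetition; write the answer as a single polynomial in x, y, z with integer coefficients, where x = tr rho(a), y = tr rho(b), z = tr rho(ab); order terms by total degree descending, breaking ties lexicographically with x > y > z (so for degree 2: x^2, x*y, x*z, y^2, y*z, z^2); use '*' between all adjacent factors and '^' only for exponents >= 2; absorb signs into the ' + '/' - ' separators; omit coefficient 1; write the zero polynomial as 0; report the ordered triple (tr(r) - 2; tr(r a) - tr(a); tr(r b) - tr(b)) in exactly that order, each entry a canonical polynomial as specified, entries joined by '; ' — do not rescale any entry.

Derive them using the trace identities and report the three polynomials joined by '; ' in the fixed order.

use: tr(b^2) = tr(b) tr(b) - tr(1) = y^2 - 2
use: tr(b a b) = tr(b) tr(a b) - tr(a) = y*z - x
tr(b^2 a b) = tr(b) tr(b a b) - tr(b a) = y^2*z - x*y - z
tr(a b a b) = tr(a b) tr(a b) - tr(1) = z^2 - 2
tr(a b a) = tr(a) tr(b a) - tr(b) = x*z - y
tr(b^2 a b a) = tr(b) tr(a b a b) - tr(a b a) = y*z^2 - x*z - y
use: tr(a^-1 b^2 a b) = tr(b^2 a b) tr(a) - tr(b^2 a b a) = x*y^2*z - x^2*y - y*z^2 + y
tr(b^2 a b^-1 a^-1) = tr(a^-1 b^2 a) tr(b) - tr(a^-1 b^2 a b) = -x*y^2*z + x^2*y + y^3 + y*z^2 - 3*y
tr(b^3) = tr(b) tr(b^2) - tr(b) = y^3 - 3*y
tr(b^3 a b) = tr(b) tr(b^2 a b) - tr(b^2 a) = y^3*z - x*y^2 - 2*y*z + x
tr(b^3 a b a) = tr(b) tr(b a b a b) - tr(b a b a) = y^2*z^2 - x*y*z - y^2 - z^2 + 2
apply: tr(a^-1 b^3 a b) = tr(b^3 a b) tr(a) - tr(b^3 a b a) = x*y^3*z - x^2*y^2 - y^2*z^2 - x*y*z + x^2 + y^2 + z^2 - 2
use: tr(b^2 a b^-1 a^-1 b) = tr(a^-1 b^3 a) tr(b) - tr(a^-1 b^3 a b) = -x*y^3*z + x^2*y^2 + y^4 + y^2*z^2 + x*y*z - x^2 - 4*y^2 - z^2 + 2
assemble the triple (tr(r) - 2; tr(r a) - x; tr(r b) - y)

-x*y^2*z + x^2*y + y^3 + y*z^2 - 3*y - 2; -x + z; -x*y^3*z + x^2*y^2 + y^4 + y^2*z^2 + x*y*z - x^2 - 4*y^2 - z^2 - y + 2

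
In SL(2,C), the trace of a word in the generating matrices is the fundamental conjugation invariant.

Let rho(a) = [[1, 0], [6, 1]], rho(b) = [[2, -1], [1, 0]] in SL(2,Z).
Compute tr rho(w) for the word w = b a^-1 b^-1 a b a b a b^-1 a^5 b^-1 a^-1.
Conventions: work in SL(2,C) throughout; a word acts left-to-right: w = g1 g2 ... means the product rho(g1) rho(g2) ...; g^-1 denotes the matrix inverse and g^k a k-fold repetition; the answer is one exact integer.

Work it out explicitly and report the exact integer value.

-152242

rho(b) = [[2, -1], [1, 0]]
... * rho(a^-1) = [[1, 0], [-6, 1]]  ->  [[8, -1], [1, 0]]
... * rho(b^-1) = [[0, 1], [-1, 2]]  ->  [[1, 6], [0, 1]]
... * rho(a) = [[1, 0], [6, 1]]  ->  [[37, 6], [6, 1]]
... * rho(b) = [[2, -1], [1, 0]]  ->  [[80, -37], [13, -6]]
... * rho(a) = [[1, 0], [6, 1]]  ->  [[-142, -37], [-23, -6]]
... * rho(b) = [[2, -1], [1, 0]]  ->  [[-321, 142], [-52, 23]]
... * rho(a) = [[1, 0], [6, 1]]  ->  [[531, 142], [86, 23]]
... * rho(b^-1) = [[0, 1], [-1, 2]]  ->  [[-142, 815], [-23, 132]]
... * rho(a) = [[1, 0], [6, 1]]  ->  [[4748, 815], [769, 132]]
... * rho(a) = [[1, 0], [6, 1]]  ->  [[9638, 815], [1561, 132]]
... * rho(a) = [[1, 0], [6, 1]]  ->  [[14528, 815], [2353, 132]]
... * rho(a) = [[1, 0], [6, 1]]  ->  [[19418, 815], [3145, 132]]
... * rho(a) = [[1, 0], [6, 1]]  ->  [[24308, 815], [3937, 132]]
... * rho(b^-1) = [[0, 1], [-1, 2]]  ->  [[-815, 25938], [-132, 4201]]
... * rho(a^-1) = [[1, 0], [-6, 1]]  ->  [[-156443, 25938], [-25338, 4201]]
tr = -156443 + 4201 = -152242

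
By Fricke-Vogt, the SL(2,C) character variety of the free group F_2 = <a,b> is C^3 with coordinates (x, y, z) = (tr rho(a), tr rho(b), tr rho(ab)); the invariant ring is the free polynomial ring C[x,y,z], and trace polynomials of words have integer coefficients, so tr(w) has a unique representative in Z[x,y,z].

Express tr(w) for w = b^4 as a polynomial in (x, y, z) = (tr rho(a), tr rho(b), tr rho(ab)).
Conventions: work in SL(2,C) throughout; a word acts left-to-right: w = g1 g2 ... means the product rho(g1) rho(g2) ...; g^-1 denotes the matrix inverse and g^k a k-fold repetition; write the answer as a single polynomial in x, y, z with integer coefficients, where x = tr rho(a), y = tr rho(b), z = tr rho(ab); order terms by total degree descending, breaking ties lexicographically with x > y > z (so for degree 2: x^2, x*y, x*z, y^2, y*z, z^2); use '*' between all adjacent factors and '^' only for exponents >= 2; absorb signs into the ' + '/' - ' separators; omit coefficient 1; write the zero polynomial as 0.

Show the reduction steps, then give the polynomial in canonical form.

y^4 - 4*y^2 + 2

trace(b^2) = trace(b) * trace(b) - trace(1) = y^2 - 2
trace(b^3) = trace(b) * trace(b^2) - trace(b) = y^3 - 3*y
trace(b^4) = trace(b) * trace(b^3) - trace(b^2) = y^4 - 4*y^2 + 2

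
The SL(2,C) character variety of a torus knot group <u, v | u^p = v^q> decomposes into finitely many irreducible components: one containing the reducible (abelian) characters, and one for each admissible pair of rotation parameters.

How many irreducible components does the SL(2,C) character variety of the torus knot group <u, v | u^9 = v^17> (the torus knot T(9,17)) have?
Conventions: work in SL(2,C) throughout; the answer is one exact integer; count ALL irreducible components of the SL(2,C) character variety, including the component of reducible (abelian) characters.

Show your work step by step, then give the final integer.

65

Gamma = < u, v | u^9 = v^17 > (torus knot T(9,17)); the central element u^9 = v^17 acts as +I or -I in any irreducible SL(2,C) representation.
This locks tr(u) to 2*cos(pi*alpha/9), alpha in 1..8, and tr(v) to 2*cos(pi*beta/17), beta in 1..16, on each component of irreducible characters.
The two central values (-1)^alpha I and (-1)^beta I must be the same matrix, so alpha and beta share a parity.
Enumerate parity-matched pairs: 4*8 odd-odd plus 4*8 even-even gives 64.
Total: 64 irreducible-character components + 1 reducible (abelian) component = 65.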